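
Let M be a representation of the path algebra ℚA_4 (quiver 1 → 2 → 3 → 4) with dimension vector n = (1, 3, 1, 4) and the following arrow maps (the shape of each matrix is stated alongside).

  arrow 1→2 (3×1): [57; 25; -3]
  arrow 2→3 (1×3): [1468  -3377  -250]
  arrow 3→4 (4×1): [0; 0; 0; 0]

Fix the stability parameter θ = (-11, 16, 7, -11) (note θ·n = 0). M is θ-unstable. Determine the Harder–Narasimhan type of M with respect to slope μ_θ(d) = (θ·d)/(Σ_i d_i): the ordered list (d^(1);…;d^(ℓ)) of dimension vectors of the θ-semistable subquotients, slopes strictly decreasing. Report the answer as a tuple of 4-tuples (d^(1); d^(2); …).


Via rank(M_{q-1}∘⋯∘M_p): M ≅ I[1,3], I[2,2]^2, I[4,4]^4.
μ_θ-semistable layers: μ^(1)=16; μ^(2)=23/2; μ^(3)=-11

((0, 2, 0, 0); (0, 1, 1, 0); (1, 0, 0, 4))


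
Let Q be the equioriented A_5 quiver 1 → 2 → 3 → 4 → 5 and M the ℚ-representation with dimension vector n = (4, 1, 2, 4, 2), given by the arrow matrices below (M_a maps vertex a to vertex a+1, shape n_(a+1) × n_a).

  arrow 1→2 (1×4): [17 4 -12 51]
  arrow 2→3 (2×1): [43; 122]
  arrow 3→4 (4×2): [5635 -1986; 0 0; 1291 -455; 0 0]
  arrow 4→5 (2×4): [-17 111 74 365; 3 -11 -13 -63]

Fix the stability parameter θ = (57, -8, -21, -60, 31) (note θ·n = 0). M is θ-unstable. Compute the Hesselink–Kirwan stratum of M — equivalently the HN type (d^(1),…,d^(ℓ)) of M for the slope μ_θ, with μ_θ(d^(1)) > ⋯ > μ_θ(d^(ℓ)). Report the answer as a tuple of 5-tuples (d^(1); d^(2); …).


Interval decomposition of M: I[1,1]^3, I[1,5], I[3,5], I[4,4]^2.
HN type (ℓ=5): μ^(1)=57; μ^(2)=31; μ^(3)=-8; μ^(4)=-81/2; μ^(5)=-60

((3, 0, 0, 0, 0); (0, 0, 0, 0, 2); (1, 1, 1, 1, 0); (0, 0, 1, 1, 0); (0, 0, 0, 2, 0))


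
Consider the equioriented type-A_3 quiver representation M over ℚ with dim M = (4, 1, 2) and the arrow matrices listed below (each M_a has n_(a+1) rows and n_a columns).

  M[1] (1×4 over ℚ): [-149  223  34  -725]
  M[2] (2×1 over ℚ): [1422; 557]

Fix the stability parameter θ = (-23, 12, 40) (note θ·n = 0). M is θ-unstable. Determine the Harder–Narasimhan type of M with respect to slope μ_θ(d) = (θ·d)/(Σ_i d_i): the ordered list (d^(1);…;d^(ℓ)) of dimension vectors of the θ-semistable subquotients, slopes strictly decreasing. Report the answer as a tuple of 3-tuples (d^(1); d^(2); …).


Barcode: M ≅ I[1,1]^3, I[1,3], I[3,3]. HN layers by μ_θ (3 steps, strictly decreasing):
  μ^(1)=40; μ^(2)=12; μ^(3)=-23

((0, 0, 2); (0, 1, 0); (4, 0, 0))


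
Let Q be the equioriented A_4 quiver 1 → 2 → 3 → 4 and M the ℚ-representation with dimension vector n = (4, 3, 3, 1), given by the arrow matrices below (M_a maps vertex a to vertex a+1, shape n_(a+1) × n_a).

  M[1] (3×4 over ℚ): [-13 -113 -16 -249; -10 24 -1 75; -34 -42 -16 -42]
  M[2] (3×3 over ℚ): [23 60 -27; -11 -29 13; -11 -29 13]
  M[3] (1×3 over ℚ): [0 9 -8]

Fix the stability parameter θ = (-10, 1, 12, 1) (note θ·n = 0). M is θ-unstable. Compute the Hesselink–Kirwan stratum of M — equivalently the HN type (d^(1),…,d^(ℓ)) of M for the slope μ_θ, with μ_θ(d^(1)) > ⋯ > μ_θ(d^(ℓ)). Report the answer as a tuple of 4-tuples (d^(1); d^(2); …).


Barcode: M ≅ I[1,1]^2, I[1,3], I[1,4], I[2,2], I[3,3]. HN layers by μ_θ (4 steps, strictly decreasing):
  μ^(1)=12; μ^(2)=13/2; μ^(3)=1; μ^(4)=-10

((0, 0, 2, 0); (0, 0, 1, 1); (0, 3, 0, 0); (4, 0, 0, 0))


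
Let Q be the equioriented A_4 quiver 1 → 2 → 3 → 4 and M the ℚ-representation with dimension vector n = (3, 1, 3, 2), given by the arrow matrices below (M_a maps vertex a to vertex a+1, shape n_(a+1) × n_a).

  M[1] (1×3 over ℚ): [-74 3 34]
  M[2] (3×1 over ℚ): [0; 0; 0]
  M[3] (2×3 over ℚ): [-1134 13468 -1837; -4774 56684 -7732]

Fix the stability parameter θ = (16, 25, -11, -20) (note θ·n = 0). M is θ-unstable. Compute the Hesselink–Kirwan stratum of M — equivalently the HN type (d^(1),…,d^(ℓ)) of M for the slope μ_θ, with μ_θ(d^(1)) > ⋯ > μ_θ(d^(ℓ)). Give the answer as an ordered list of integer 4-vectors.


Barcode: M ≅ I[1,1]^2, I[1,2], I[3,3], I[3,4]^2. HN layers by μ_θ (4 steps, strictly decreasing):
  μ^(1)=25; μ^(2)=16; μ^(3)=-11; μ^(4)=-31/2

((0, 1, 0, 0); (3, 0, 0, 0); (0, 0, 1, 0); (0, 0, 2, 2))


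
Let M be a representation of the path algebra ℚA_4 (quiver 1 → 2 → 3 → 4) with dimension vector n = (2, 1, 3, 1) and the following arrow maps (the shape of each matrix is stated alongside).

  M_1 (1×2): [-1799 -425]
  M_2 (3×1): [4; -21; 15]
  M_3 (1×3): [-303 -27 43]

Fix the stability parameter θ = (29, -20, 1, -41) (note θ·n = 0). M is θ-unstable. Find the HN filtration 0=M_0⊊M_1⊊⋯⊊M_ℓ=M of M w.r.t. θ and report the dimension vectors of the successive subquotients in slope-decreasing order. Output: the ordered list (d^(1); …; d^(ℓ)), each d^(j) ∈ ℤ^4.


Barcode: M ≅ I[1,1], I[1,3], I[3,3], I[3,4]. HN layers by μ_θ (4 steps, strictly decreasing):
  μ^(1)=29; μ^(2)=10/3; μ^(3)=1; μ^(4)=-20

((1, 0, 0, 0); (1, 1, 1, 0); (0, 0, 1, 0); (0, 0, 1, 1))


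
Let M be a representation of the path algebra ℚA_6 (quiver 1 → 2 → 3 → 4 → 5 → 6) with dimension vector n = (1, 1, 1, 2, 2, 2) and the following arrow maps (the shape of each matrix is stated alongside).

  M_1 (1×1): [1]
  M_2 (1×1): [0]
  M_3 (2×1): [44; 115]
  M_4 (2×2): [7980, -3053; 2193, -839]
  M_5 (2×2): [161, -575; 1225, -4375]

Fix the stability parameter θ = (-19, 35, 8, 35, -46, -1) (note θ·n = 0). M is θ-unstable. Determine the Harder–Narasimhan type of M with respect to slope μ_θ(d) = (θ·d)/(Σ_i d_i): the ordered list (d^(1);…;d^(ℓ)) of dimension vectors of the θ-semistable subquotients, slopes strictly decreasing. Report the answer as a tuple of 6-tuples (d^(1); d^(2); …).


Via rank(M_{q-1}∘⋯∘M_p): M ≅ I[1,2], I[3,5], I[4,6], I[6,6].
μ_θ-semistable layers: μ^(1)=35; μ^(2)=-1; μ^(3)=-11/2; μ^(4)=-19

((0, 1, 0, 0, 0, 0); (0, 0, 1, 1, 1, 2); (0, 0, 0, 1, 1, 0); (1, 0, 0, 0, 0, 0))


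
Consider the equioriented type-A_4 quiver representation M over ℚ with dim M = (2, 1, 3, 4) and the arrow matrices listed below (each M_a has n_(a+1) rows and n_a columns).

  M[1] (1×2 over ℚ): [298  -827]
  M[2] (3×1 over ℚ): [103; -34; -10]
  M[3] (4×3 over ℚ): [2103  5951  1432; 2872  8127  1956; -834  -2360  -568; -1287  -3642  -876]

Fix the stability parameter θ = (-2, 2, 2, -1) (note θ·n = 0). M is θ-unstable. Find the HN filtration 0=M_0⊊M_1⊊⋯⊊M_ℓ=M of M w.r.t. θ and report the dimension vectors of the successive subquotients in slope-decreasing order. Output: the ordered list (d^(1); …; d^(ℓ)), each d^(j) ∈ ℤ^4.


Via rank(M_{q-1}∘⋯∘M_p): M ≅ I[1,1], I[1,4], I[3,3], I[3,4], I[4,4]^2.
μ_θ-semistable layers: μ^(1)=2; μ^(2)=1; μ^(3)=1/2; μ^(4)=-1; μ^(5)=-2

((0, 0, 1, 0); (0, 1, 1, 1); (0, 0, 1, 1); (0, 0, 0, 2); (2, 0, 0, 0))


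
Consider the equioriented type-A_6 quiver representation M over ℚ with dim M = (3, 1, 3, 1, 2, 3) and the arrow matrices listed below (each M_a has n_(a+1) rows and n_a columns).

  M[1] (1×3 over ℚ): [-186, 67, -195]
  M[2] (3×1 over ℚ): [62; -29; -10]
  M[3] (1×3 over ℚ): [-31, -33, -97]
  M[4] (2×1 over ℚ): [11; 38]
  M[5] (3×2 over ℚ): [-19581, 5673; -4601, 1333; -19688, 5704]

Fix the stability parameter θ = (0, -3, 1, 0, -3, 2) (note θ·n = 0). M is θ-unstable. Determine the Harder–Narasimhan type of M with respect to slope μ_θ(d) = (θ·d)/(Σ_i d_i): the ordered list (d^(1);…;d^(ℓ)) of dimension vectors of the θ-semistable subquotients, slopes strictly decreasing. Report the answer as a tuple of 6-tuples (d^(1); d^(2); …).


Interval decomposition of M: I[1,1]^2, I[1,6], I[3,3]^2, I[5,5], I[6,6]^2.
HN type (ℓ=6): μ^(1)=2; μ^(2)=1; μ^(3)=0; μ^(4)=-2/3; μ^(5)=-3/2; μ^(6)=-3

((0, 0, 0, 0, 0, 3); (0, 0, 2, 0, 0, 0); (2, 0, 0, 0, 0, 0); (0, 0, 1, 1, 1, 0); (1, 1, 0, 0, 0, 0); (0, 0, 0, 0, 1, 0))


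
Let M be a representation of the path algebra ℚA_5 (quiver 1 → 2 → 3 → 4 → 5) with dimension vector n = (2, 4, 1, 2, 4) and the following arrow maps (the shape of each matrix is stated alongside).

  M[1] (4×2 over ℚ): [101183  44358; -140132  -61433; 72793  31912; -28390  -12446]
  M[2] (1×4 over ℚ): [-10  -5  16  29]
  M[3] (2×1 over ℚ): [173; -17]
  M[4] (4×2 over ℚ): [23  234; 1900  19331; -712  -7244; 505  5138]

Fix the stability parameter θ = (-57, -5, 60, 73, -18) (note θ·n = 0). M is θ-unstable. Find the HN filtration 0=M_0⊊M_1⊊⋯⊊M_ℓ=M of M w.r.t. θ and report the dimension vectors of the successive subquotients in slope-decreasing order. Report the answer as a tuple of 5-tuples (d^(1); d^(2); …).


Barcode: M ≅ I[1,2], I[1,5], I[2,2]^2, I[4,5], I[5,5]^2. HN layers by μ_θ (5 steps, strictly decreasing):
  μ^(1)=115/3; μ^(2)=55/2; μ^(3)=-5; μ^(4)=-18; μ^(5)=-57

((0, 0, 1, 1, 1); (0, 0, 0, 1, 1); (0, 4, 0, 0, 0); (0, 0, 0, 0, 2); (2, 0, 0, 0, 0))


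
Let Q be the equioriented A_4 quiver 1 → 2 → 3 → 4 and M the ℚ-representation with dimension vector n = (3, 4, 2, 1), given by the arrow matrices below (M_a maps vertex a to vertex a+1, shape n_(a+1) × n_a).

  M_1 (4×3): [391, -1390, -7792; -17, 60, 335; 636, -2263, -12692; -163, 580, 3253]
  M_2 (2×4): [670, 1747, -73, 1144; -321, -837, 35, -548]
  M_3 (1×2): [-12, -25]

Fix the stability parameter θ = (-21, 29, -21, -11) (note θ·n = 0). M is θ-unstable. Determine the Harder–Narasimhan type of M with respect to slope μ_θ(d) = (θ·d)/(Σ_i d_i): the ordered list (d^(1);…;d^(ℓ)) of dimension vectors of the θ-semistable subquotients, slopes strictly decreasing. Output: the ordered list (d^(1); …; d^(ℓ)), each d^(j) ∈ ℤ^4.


Via rank(M_{q-1}∘⋯∘M_p): M ≅ I[1,2], I[1,3], I[1,4], I[2,2].
μ_θ-semistable layers: μ^(1)=29; μ^(2)=4; μ^(3)=-1; μ^(4)=-21

((0, 2, 0, 0); (0, 1, 1, 0); (0, 1, 1, 1); (3, 0, 0, 0))


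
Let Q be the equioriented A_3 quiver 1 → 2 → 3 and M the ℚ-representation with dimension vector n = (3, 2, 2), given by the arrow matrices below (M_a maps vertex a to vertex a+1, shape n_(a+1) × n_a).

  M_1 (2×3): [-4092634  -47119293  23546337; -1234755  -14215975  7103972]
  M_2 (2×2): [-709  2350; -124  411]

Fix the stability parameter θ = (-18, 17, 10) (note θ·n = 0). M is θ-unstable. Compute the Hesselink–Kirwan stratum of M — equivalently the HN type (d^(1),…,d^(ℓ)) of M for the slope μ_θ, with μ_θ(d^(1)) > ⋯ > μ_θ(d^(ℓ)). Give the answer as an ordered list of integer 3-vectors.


Barcode: M ≅ I[1,1], I[1,3]^2. HN layers by μ_θ (2 steps, strictly decreasing):
  μ^(1)=27/2; μ^(2)=-18

((0, 2, 2); (3, 0, 0))


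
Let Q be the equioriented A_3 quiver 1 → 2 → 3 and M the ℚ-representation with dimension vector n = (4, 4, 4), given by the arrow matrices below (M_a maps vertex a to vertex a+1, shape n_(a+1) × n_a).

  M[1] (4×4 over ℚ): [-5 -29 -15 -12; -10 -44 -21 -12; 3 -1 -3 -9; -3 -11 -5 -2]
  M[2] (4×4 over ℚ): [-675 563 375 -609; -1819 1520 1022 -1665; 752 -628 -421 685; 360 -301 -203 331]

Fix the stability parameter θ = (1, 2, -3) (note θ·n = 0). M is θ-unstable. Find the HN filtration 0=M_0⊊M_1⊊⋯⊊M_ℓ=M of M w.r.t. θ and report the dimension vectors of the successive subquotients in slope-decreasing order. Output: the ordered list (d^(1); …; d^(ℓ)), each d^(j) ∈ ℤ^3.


Via rank(M_{q-1}∘⋯∘M_p): M ≅ I[1,1], I[1,3]^3, I[2,3].
μ_θ-semistable layers: μ^(1)=1; μ^(2)=0; μ^(3)=-1/2

((1, 0, 0); (3, 3, 3); (0, 1, 1))


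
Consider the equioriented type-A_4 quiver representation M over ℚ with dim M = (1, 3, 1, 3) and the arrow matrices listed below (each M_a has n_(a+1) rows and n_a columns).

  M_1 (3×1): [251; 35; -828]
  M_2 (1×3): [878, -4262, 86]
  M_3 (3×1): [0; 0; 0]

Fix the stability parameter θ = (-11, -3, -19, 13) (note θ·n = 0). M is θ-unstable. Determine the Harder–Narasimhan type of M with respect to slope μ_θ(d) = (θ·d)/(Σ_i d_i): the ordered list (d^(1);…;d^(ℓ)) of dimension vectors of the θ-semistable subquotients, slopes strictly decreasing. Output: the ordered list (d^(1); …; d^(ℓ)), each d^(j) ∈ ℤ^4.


Barcode: M ≅ I[1,2], I[2,2], I[2,3], I[4,4]^3. HN layers by μ_θ (3 steps, strictly decreasing):
  μ^(1)=13; μ^(2)=-3; μ^(3)=-11

((0, 0, 0, 3); (0, 2, 0, 0); (1, 1, 1, 0))


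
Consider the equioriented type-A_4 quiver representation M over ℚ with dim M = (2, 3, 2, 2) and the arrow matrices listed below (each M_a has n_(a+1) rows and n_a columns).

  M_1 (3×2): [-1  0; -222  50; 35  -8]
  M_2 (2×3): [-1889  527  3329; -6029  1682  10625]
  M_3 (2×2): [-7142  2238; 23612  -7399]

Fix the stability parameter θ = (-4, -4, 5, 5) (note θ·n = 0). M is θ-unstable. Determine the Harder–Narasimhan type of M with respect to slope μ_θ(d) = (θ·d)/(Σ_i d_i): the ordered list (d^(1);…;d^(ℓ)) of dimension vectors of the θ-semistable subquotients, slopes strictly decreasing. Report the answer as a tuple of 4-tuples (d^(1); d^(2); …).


Barcode: M ≅ I[1,2], I[1,4], I[2,4]. HN layers by μ_θ (2 steps, strictly decreasing):
  μ^(1)=5; μ^(2)=-4

((0, 0, 2, 2); (2, 3, 0, 0))


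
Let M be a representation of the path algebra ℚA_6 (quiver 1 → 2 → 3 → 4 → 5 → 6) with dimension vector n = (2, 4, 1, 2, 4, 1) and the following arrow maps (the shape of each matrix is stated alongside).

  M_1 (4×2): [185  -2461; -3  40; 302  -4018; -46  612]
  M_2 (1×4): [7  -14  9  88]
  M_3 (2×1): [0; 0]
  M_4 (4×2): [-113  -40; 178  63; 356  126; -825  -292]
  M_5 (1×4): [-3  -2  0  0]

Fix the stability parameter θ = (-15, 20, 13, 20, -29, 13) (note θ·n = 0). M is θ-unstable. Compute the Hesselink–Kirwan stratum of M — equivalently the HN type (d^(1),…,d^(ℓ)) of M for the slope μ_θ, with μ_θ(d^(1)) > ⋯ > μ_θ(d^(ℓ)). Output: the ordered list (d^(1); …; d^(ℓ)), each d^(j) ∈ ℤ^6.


Via rank(M_{q-1}∘⋯∘M_p): M ≅ I[1,2], I[1,3], I[2,2]^2, I[4,5], I[4,6], I[5,5]^2.
μ_θ-semistable layers: μ^(1)=20; μ^(2)=33/2; μ^(3)=13; μ^(4)=-9/2; μ^(5)=-15; μ^(6)=-29

((0, 3, 0, 0, 0, 0); (0, 1, 1, 0, 0, 0); (0, 0, 0, 0, 0, 1); (0, 0, 0, 2, 2, 0); (2, 0, 0, 0, 0, 0); (0, 0, 0, 0, 2, 0))


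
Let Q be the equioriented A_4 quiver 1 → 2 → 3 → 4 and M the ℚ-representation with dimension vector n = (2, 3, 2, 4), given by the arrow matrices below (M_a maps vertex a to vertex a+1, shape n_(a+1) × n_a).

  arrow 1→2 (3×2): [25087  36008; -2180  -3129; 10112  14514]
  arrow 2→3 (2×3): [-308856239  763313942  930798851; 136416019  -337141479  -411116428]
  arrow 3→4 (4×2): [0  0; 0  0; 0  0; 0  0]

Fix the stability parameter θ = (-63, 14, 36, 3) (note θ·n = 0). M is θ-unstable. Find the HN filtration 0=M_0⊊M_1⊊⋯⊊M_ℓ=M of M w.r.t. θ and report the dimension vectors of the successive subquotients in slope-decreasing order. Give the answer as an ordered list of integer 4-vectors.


Via rank(M_{q-1}∘⋯∘M_p): M ≅ I[1,3]^2, I[2,2], I[4,4]^4.
μ_θ-semistable layers: μ^(1)=36; μ^(2)=14; μ^(3)=3; μ^(4)=-63

((0, 0, 2, 0); (0, 3, 0, 0); (0, 0, 0, 4); (2, 0, 0, 0))


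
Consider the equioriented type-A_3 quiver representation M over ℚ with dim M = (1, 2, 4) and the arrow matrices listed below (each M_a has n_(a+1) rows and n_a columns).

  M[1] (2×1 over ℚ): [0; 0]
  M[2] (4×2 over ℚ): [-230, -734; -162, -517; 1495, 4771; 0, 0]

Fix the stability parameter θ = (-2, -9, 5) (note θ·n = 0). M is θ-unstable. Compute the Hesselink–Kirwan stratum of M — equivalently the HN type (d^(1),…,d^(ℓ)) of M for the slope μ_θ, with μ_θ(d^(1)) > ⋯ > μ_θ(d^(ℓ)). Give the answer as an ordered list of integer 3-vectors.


Barcode: M ≅ I[1,1], I[2,3]^2, I[3,3]^2. HN layers by μ_θ (3 steps, strictly decreasing):
  μ^(1)=5; μ^(2)=-2; μ^(3)=-9

((0, 0, 4); (1, 0, 0); (0, 2, 0))


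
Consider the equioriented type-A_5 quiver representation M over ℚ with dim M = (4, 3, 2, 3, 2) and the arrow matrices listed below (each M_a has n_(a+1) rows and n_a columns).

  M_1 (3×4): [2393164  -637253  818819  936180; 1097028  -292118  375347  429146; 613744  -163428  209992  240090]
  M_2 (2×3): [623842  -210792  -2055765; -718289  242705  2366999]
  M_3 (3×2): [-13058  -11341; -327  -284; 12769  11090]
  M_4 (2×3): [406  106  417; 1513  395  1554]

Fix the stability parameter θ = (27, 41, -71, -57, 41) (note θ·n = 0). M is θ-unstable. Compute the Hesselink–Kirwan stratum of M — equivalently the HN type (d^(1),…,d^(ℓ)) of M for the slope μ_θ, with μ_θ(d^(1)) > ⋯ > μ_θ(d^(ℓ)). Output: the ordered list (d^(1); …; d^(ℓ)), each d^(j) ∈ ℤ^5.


Interval decomposition of M: I[1,1], I[1,2], I[1,5]^2, I[4,4].
HN type (ℓ=4): μ^(1)=41; μ^(2)=27; μ^(3)=-15; μ^(4)=-57

((0, 1, 0, 0, 2); (2, 0, 0, 0, 0); (2, 2, 2, 2, 0); (0, 0, 0, 1, 0))


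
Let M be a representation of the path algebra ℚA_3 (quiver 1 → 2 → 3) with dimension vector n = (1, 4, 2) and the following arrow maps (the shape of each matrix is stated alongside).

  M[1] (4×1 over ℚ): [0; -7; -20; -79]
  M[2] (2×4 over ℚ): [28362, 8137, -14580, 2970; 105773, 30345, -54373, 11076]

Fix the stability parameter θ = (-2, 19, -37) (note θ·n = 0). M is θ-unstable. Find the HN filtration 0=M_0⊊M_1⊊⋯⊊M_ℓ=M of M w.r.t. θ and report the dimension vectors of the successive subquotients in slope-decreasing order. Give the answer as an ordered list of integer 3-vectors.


Via rank(M_{q-1}∘⋯∘M_p): M ≅ I[1,3], I[2,2]^2, I[2,3].
μ_θ-semistable layers: μ^(1)=19; μ^(2)=-20/3; μ^(3)=-9

((0, 2, 0); (1, 1, 1); (0, 1, 1))


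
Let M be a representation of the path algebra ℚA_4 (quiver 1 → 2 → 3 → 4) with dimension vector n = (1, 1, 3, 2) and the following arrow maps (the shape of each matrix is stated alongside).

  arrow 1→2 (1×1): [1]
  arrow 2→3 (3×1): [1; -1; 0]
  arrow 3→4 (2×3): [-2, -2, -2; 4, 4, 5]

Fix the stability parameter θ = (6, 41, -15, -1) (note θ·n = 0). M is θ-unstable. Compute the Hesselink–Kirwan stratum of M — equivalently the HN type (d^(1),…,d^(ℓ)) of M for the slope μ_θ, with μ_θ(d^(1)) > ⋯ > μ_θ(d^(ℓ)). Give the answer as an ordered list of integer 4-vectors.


Via rank(M_{q-1}∘⋯∘M_p): M ≅ I[1,3], I[3,4]^2.
μ_θ-semistable layers: μ^(1)=13; μ^(2)=6; μ^(3)=-1; μ^(4)=-15

((0, 1, 1, 0); (1, 0, 0, 0); (0, 0, 0, 2); (0, 0, 2, 0))


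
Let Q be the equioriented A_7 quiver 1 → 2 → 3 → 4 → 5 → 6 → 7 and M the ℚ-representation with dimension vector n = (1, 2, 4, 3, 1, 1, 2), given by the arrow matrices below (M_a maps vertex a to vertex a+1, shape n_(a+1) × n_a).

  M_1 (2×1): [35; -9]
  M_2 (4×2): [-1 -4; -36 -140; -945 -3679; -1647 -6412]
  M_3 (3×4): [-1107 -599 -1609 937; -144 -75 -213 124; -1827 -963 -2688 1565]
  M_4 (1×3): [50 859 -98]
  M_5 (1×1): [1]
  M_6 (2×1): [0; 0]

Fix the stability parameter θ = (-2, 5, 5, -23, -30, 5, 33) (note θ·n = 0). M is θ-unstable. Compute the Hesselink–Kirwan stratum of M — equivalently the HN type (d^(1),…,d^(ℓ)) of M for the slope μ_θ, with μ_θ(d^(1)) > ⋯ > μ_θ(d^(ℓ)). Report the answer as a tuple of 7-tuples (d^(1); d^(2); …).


Via rank(M_{q-1}∘⋯∘M_p): M ≅ I[1,3], I[2,6], I[3,4]^2, I[7,7]^2.
μ_θ-semistable layers: μ^(1)=33; μ^(2)=5; μ^(3)=-2; μ^(4)=-9; μ^(5)=-43/4

((0, 0, 0, 0, 0, 0, 2); (0, 1, 1, 0, 0, 1, 0); (1, 0, 0, 0, 0, 0, 0); (0, 0, 2, 2, 0, 0, 0); (0, 1, 1, 1, 1, 0, 0))


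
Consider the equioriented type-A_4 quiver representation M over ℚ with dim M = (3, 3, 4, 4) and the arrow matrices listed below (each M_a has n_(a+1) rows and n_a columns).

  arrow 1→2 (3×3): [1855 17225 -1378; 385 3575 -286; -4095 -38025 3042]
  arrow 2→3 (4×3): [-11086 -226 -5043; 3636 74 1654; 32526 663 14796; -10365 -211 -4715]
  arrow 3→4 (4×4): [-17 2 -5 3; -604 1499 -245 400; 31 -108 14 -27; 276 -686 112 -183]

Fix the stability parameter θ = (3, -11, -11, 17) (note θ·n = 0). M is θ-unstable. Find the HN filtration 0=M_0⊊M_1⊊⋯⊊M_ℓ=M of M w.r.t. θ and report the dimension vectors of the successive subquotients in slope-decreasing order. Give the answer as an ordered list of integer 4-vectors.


Via rank(M_{q-1}∘⋯∘M_p): M ≅ I[1,1]^2, I[1,4], I[2,4]^2, I[3,4].
μ_θ-semistable layers: μ^(1)=17; μ^(2)=3; μ^(3)=-19/3; μ^(4)=-11

((0, 0, 0, 4); (2, 0, 0, 0); (1, 1, 1, 0); (0, 2, 3, 0))


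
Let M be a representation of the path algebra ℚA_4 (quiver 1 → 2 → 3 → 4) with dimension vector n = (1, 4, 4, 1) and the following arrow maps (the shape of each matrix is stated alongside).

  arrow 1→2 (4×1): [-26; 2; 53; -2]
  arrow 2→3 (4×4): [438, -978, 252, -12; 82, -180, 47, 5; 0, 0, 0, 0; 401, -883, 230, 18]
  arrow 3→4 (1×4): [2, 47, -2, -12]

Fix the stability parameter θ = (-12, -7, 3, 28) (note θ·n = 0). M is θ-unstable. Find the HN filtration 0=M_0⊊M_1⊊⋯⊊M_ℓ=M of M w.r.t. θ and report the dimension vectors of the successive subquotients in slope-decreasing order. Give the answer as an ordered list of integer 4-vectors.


Interval decomposition of M: I[1,4], I[2,2]^2, I[2,3], I[3,3]^2.
HN type (ℓ=4): μ^(1)=28; μ^(2)=3; μ^(3)=-7; μ^(4)=-12

((0, 0, 0, 1); (0, 0, 4, 0); (0, 4, 0, 0); (1, 0, 0, 0))


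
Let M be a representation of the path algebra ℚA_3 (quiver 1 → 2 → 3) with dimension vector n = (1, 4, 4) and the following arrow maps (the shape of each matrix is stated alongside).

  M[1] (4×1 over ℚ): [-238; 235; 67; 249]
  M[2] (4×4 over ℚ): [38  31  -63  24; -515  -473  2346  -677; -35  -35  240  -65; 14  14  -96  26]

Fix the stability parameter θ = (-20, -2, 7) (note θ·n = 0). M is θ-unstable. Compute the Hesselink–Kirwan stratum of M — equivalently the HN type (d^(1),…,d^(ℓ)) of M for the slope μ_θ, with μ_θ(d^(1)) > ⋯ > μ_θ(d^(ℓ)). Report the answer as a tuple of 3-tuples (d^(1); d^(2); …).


Via rank(M_{q-1}∘⋯∘M_p): M ≅ I[1,3], I[2,2]^2, I[2,3], I[3,3]^2.
μ_θ-semistable layers: μ^(1)=7; μ^(2)=-2; μ^(3)=-20

((0, 0, 4); (0, 4, 0); (1, 0, 0))


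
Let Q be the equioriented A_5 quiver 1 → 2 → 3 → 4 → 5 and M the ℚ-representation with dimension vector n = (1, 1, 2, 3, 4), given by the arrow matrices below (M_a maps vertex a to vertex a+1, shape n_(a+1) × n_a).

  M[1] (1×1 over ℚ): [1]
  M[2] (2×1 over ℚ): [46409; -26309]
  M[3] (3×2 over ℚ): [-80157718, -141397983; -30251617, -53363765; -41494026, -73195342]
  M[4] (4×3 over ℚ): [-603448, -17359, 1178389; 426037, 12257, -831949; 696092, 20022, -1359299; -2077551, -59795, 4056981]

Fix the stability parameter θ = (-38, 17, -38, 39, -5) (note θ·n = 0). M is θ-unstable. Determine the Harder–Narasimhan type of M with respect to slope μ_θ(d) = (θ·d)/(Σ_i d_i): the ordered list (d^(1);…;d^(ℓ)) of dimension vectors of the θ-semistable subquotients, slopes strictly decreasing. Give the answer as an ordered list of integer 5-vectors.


Interval decomposition of M: I[1,5], I[3,5], I[4,5], I[5,5].
HN type (ℓ=4): μ^(1)=17; μ^(2)=-5; μ^(3)=-21/2; μ^(4)=-38

((0, 0, 0, 3, 3); (0, 0, 0, 0, 1); (0, 1, 1, 0, 0); (1, 0, 1, 0, 0))


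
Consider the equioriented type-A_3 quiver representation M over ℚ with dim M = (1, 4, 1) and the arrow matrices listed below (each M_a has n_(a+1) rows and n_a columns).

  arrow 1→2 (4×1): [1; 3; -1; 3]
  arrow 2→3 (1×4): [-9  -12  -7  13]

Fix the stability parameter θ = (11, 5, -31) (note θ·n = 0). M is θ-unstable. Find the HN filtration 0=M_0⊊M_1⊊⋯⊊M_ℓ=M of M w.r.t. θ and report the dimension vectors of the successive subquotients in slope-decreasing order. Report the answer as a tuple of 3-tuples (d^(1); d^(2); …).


Via rank(M_{q-1}∘⋯∘M_p): M ≅ I[1,3], I[2,2]^3.
μ_θ-semistable layers: μ^(1)=5; μ^(2)=-5

((0, 3, 0); (1, 1, 1))


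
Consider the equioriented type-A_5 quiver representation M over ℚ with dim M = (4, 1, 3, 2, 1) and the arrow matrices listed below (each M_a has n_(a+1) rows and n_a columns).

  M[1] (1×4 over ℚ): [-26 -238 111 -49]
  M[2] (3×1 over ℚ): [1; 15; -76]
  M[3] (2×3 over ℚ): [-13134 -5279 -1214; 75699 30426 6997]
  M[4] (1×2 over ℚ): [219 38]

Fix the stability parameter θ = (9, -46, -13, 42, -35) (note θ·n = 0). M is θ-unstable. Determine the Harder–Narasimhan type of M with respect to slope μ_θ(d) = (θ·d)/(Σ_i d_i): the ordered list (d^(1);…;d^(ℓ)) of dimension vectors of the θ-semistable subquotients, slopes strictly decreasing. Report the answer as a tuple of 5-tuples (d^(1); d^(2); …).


Via rank(M_{q-1}∘⋯∘M_p): M ≅ I[1,1]^3, I[1,5], I[3,3], I[3,4].
μ_θ-semistable layers: μ^(1)=42; μ^(2)=9; μ^(3)=7/2; μ^(4)=-13; μ^(5)=-37/2

((0, 0, 0, 1, 0); (3, 0, 0, 0, 0); (0, 0, 0, 1, 1); (0, 0, 3, 0, 0); (1, 1, 0, 0, 0))


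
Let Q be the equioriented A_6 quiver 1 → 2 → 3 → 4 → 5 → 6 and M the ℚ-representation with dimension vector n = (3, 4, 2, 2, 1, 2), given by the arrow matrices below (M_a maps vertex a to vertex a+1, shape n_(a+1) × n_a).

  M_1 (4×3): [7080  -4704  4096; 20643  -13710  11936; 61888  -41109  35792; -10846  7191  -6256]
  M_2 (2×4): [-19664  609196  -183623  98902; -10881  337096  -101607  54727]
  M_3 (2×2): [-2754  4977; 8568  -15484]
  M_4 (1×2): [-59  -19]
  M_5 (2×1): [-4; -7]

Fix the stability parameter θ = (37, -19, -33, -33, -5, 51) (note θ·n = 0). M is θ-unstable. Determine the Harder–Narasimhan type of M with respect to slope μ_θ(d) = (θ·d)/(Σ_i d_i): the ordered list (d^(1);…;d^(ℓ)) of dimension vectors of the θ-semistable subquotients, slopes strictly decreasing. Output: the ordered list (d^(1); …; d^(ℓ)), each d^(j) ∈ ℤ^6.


Barcode: M ≅ I[1,1], I[1,3], I[1,6], I[2,2]^2, I[4,4], I[6,6]. HN layers by μ_θ (6 steps, strictly decreasing):
  μ^(1)=51; μ^(2)=37; μ^(3)=-5; μ^(4)=-12; μ^(5)=-19; μ^(6)=-33

((0, 0, 0, 0, 0, 2); (1, 0, 0, 0, 0, 0); (1, 1, 1, 0, 1, 0); (1, 1, 1, 1, 0, 0); (0, 2, 0, 0, 0, 0); (0, 0, 0, 1, 0, 0))


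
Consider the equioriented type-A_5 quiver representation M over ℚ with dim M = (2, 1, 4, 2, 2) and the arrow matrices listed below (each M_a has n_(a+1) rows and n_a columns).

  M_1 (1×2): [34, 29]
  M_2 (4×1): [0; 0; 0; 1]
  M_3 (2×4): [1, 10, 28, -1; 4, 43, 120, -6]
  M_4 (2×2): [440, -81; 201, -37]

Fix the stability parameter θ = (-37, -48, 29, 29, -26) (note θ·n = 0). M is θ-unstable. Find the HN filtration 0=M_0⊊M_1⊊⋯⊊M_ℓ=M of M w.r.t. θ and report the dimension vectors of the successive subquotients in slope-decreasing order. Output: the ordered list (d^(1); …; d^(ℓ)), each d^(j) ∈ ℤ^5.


Via rank(M_{q-1}∘⋯∘M_p): M ≅ I[1,1], I[1,5], I[3,3]^2, I[3,5].
μ_θ-semistable layers: μ^(1)=29; μ^(2)=32/3; μ^(3)=-37; μ^(4)=-85/2

((0, 0, 2, 0, 0); (0, 0, 2, 2, 2); (1, 0, 0, 0, 0); (1, 1, 0, 0, 0))


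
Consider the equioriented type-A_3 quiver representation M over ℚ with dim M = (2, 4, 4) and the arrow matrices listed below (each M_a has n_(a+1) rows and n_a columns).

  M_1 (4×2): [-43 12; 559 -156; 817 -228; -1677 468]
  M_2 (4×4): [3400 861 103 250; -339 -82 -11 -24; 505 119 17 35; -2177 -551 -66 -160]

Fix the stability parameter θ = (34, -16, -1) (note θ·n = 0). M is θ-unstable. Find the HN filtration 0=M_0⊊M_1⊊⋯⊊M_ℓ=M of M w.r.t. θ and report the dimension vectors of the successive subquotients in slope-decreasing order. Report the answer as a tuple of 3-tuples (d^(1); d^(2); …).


Via rank(M_{q-1}∘⋯∘M_p): M ≅ I[1,1], I[1,2], I[2,3]^3, I[3,3].
μ_θ-semistable layers: μ^(1)=34; μ^(2)=9; μ^(3)=-1; μ^(4)=-16

((1, 0, 0); (1, 1, 0); (0, 0, 4); (0, 3, 0))


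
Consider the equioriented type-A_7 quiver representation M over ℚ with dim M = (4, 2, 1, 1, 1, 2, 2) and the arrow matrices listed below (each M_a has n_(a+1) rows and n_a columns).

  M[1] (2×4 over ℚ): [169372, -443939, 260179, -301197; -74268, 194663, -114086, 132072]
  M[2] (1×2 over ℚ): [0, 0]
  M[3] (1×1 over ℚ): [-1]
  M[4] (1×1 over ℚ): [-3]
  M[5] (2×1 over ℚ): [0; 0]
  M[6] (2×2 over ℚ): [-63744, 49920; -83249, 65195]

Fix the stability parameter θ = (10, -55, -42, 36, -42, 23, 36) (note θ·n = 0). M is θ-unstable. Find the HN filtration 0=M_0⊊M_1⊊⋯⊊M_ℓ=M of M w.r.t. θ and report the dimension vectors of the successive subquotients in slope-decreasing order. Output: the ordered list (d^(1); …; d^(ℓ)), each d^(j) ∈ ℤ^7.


Via rank(M_{q-1}∘⋯∘M_p): M ≅ I[1,1]^2, I[1,2]^2, I[3,5], I[6,6], I[6,7], I[7,7].
μ_θ-semistable layers: μ^(1)=36; μ^(2)=23; μ^(3)=10; μ^(4)=-3; μ^(5)=-45/2; μ^(6)=-42

((0, 0, 0, 0, 0, 0, 2); (0, 0, 0, 0, 0, 2, 0); (2, 0, 0, 0, 0, 0, 0); (0, 0, 0, 1, 1, 0, 0); (2, 2, 0, 0, 0, 0, 0); (0, 0, 1, 0, 0, 0, 0))


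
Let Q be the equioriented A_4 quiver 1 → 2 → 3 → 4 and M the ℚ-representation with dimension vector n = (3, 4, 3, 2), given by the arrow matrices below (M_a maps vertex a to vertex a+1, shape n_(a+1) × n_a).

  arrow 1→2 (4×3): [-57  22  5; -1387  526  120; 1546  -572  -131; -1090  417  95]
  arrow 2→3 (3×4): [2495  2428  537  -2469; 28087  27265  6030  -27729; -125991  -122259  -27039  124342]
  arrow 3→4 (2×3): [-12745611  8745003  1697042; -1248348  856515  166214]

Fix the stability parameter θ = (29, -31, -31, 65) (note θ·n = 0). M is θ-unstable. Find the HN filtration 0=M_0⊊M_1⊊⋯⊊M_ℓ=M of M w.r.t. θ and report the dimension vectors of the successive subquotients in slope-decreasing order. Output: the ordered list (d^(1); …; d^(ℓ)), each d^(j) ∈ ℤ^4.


Via rank(M_{q-1}∘⋯∘M_p): M ≅ I[1,3], I[1,4]^2, I[2,2].
μ_θ-semistable layers: μ^(1)=65; μ^(2)=-11; μ^(3)=-31

((0, 0, 0, 2); (3, 3, 3, 0); (0, 1, 0, 0))


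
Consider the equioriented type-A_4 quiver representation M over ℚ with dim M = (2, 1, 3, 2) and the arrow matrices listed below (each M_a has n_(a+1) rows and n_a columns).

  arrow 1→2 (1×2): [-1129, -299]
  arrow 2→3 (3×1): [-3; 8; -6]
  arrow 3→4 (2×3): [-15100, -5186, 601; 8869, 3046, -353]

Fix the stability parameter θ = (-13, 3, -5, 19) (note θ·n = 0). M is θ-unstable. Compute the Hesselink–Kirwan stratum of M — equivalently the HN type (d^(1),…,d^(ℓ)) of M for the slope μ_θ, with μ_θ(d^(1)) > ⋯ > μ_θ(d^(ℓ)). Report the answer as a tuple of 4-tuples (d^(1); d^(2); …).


Via rank(M_{q-1}∘⋯∘M_p): M ≅ I[1,1], I[1,4], I[3,3], I[3,4].
μ_θ-semistable layers: μ^(1)=19; μ^(2)=-1; μ^(3)=-5; μ^(4)=-13

((0, 0, 0, 2); (0, 1, 1, 0); (0, 0, 2, 0); (2, 0, 0, 0))


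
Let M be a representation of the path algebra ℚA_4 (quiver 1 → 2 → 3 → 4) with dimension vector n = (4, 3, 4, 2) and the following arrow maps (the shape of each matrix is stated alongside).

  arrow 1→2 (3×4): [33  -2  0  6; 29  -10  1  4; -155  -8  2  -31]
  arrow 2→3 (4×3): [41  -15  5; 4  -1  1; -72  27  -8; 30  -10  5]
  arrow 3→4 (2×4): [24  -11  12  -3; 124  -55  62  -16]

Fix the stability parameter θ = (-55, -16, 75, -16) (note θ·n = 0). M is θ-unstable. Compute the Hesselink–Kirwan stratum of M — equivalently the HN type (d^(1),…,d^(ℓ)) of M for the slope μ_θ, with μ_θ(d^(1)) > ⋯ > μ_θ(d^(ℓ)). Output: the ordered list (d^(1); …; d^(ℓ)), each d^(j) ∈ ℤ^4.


Via rank(M_{q-1}∘⋯∘M_p): M ≅ I[1,1], I[1,3], I[1,4]^2, I[3,3].
μ_θ-semistable layers: μ^(1)=75; μ^(2)=59/2; μ^(3)=-16; μ^(4)=-55

((0, 0, 2, 0); (0, 0, 2, 2); (0, 3, 0, 0); (4, 0, 0, 0))


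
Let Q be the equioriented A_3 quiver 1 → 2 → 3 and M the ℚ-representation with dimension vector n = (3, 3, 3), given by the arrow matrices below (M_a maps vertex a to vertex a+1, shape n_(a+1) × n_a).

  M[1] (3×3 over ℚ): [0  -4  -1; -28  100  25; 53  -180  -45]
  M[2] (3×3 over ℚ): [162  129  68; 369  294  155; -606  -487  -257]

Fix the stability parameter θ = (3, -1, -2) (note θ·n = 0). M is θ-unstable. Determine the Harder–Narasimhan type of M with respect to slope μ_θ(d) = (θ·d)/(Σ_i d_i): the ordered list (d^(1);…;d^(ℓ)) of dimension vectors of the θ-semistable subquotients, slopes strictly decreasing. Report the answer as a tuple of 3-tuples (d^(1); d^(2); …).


Via rank(M_{q-1}∘⋯∘M_p): M ≅ I[1,1], I[1,3]^2, I[2,3].
μ_θ-semistable layers: μ^(1)=3; μ^(2)=0; μ^(3)=-3/2

((1, 0, 0); (2, 2, 2); (0, 1, 1))


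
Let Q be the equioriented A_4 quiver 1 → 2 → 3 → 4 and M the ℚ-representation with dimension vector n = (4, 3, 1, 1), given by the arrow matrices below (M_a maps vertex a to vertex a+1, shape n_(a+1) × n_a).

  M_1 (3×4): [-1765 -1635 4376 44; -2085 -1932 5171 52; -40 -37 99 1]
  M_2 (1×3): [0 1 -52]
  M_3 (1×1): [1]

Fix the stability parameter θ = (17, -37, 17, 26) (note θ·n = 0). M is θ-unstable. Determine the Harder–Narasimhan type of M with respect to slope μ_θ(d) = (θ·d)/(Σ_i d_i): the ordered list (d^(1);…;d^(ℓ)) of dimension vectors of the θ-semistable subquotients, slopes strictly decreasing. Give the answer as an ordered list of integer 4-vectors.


Via rank(M_{q-1}∘⋯∘M_p): M ≅ I[1,1], I[1,2]^2, I[1,4].
μ_θ-semistable layers: μ^(1)=26; μ^(2)=17; μ^(3)=-10

((0, 0, 0, 1); (1, 0, 1, 0); (3, 3, 0, 0))


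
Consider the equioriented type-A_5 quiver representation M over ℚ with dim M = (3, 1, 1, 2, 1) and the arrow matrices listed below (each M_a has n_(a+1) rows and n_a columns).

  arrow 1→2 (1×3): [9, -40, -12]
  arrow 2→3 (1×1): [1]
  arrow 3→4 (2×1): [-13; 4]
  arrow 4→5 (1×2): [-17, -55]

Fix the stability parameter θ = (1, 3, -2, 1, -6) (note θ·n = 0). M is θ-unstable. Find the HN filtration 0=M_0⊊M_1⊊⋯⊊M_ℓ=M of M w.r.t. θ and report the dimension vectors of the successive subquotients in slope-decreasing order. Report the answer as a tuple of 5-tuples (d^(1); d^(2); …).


Interval decomposition of M: I[1,1]^2, I[1,5], I[4,4].
HN type (ℓ=2): μ^(1)=1; μ^(2)=-3/5

((2, 0, 0, 1, 0); (1, 1, 1, 1, 1))


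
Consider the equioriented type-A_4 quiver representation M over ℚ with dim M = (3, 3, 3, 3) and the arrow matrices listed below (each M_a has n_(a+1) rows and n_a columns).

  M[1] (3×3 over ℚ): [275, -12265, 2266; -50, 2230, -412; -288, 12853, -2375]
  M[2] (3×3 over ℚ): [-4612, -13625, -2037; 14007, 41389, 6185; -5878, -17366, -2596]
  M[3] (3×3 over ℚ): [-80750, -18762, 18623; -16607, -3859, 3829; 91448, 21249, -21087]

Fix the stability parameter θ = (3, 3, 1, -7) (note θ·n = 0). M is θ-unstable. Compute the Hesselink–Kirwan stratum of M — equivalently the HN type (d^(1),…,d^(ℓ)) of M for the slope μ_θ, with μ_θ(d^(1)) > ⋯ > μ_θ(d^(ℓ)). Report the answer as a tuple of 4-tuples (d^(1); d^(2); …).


Barcode: M ≅ I[1,1], I[1,4]^2, I[2,4]. HN layers by μ_θ (3 steps, strictly decreasing):
  μ^(1)=3; μ^(2)=0; μ^(3)=-1

((1, 0, 0, 0); (2, 2, 2, 2); (0, 1, 1, 1))


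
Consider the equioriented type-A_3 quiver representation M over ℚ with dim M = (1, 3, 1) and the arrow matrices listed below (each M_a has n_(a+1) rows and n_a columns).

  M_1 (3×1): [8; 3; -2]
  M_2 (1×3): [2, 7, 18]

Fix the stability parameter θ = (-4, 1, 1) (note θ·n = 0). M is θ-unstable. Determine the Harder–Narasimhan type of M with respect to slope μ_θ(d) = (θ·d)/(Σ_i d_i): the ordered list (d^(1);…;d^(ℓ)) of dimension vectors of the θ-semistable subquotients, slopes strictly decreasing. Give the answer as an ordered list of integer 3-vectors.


Via rank(M_{q-1}∘⋯∘M_p): M ≅ I[1,3], I[2,2]^2.
μ_θ-semistable layers: μ^(1)=1; μ^(2)=-4

((0, 3, 1); (1, 0, 0))


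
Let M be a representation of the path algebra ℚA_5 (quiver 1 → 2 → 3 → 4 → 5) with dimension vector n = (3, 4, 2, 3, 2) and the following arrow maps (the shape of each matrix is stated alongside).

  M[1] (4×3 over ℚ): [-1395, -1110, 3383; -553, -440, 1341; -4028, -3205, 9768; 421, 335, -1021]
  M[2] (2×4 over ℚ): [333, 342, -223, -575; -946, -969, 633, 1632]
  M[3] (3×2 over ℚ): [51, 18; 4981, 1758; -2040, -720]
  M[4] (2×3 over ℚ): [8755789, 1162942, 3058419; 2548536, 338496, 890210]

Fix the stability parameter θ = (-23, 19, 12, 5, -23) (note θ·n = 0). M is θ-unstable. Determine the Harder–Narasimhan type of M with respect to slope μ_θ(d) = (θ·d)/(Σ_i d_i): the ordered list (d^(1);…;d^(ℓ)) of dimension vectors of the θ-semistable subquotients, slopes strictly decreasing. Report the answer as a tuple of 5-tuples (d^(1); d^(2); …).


Barcode: M ≅ I[1,1], I[1,2], I[1,5], I[2,2], I[2,3], I[4,4], I[4,5]. HN layers by μ_θ (6 steps, strictly decreasing):
  μ^(1)=19; μ^(2)=31/2; μ^(3)=5; μ^(4)=13/4; μ^(5)=-9; μ^(6)=-23

((0, 2, 0, 0, 0); (0, 1, 1, 0, 0); (0, 0, 0, 1, 0); (0, 1, 1, 1, 1); (0, 0, 0, 1, 1); (3, 0, 0, 0, 0))


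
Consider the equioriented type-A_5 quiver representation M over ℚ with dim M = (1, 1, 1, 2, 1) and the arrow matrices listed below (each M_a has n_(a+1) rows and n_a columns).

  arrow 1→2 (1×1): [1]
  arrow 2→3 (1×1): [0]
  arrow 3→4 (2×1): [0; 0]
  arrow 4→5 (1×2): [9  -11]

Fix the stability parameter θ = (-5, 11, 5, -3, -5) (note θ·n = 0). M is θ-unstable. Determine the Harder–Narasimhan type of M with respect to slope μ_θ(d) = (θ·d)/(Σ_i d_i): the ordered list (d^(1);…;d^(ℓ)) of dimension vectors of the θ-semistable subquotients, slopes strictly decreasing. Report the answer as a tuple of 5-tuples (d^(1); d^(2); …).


Via rank(M_{q-1}∘⋯∘M_p): M ≅ I[1,2], I[3,3], I[4,4], I[4,5].
μ_θ-semistable layers: μ^(1)=11; μ^(2)=5; μ^(3)=-3; μ^(4)=-4; μ^(5)=-5

((0, 1, 0, 0, 0); (0, 0, 1, 0, 0); (0, 0, 0, 1, 0); (0, 0, 0, 1, 1); (1, 0, 0, 0, 0))


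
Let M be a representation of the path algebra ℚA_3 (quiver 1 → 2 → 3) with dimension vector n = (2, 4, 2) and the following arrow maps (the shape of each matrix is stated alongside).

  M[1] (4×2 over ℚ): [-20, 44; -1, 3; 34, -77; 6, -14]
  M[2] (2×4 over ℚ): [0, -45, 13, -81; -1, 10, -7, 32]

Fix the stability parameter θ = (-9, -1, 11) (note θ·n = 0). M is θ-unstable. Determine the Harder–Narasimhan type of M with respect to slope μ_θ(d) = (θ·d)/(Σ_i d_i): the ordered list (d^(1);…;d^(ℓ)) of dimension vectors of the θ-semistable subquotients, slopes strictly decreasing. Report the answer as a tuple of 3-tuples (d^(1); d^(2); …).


Via rank(M_{q-1}∘⋯∘M_p): M ≅ I[1,3]^2, I[2,2]^2.
μ_θ-semistable layers: μ^(1)=11; μ^(2)=-1; μ^(3)=-9

((0, 0, 2); (0, 4, 0); (2, 0, 0))


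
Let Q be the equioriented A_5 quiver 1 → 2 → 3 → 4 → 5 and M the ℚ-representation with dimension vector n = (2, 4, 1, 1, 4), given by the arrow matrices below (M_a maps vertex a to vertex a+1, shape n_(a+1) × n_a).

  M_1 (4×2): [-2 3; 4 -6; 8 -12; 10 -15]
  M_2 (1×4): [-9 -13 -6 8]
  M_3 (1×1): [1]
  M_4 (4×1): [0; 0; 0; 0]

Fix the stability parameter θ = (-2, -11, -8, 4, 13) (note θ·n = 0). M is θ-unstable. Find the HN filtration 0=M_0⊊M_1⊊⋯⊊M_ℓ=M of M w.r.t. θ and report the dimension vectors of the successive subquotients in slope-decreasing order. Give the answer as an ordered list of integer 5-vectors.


Barcode: M ≅ I[1,1], I[1,4], I[2,2]^3, I[5,5]^4. HN layers by μ_θ (5 steps, strictly decreasing):
  μ^(1)=13; μ^(2)=4; μ^(3)=-2; μ^(4)=-7; μ^(5)=-11

((0, 0, 0, 0, 4); (0, 0, 0, 1, 0); (1, 0, 0, 0, 0); (1, 1, 1, 0, 0); (0, 3, 0, 0, 0))


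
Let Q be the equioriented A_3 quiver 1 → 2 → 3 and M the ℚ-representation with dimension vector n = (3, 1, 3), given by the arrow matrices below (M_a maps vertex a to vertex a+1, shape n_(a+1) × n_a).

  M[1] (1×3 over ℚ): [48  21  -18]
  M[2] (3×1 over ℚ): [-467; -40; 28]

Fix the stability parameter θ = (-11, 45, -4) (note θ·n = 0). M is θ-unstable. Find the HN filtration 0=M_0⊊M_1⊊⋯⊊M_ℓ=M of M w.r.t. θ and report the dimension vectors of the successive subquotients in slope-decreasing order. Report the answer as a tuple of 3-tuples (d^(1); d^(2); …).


Interval decomposition of M: I[1,1]^2, I[1,3], I[3,3]^2.
HN type (ℓ=3): μ^(1)=41/2; μ^(2)=-4; μ^(3)=-11

((0, 1, 1); (0, 0, 2); (3, 0, 0))
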